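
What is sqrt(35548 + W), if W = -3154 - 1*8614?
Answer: 2*sqrt(5945) ≈ 154.21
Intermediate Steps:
W = -11768 (W = -3154 - 8614 = -11768)
sqrt(35548 + W) = sqrt(35548 - 11768) = sqrt(23780) = 2*sqrt(5945)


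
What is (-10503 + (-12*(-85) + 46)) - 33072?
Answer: -42509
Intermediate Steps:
(-10503 + (-12*(-85) + 46)) - 33072 = (-10503 + (1020 + 46)) - 33072 = (-10503 + 1066) - 33072 = -9437 - 33072 = -42509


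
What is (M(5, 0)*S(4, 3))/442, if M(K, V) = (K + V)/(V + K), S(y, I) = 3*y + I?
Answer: 15/442 ≈ 0.033937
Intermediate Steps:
S(y, I) = I + 3*y
M(K, V) = 1 (M(K, V) = (K + V)/(K + V) = 1)
(M(5, 0)*S(4, 3))/442 = (1*(3 + 3*4))/442 = (1*(3 + 12))*(1/442) = (1*15)*(1/442) = 15*(1/442) = 15/442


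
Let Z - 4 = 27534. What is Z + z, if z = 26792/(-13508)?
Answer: 92989128/3377 ≈ 27536.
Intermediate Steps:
Z = 27538 (Z = 4 + 27534 = 27538)
z = -6698/3377 (z = 26792*(-1/13508) = -6698/3377 ≈ -1.9834)
Z + z = 27538 - 6698/3377 = 92989128/3377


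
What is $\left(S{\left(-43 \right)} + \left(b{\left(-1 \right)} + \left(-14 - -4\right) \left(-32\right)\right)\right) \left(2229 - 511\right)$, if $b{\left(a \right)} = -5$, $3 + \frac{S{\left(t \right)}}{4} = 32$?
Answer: $740458$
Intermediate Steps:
$S{\left(t \right)} = 116$ ($S{\left(t \right)} = -12 + 4 \cdot 32 = -12 + 128 = 116$)
$\left(S{\left(-43 \right)} + \left(b{\left(-1 \right)} + \left(-14 - -4\right) \left(-32\right)\right)\right) \left(2229 - 511\right) = \left(116 - \left(5 - \left(-14 - -4\right) \left(-32\right)\right)\right) \left(2229 - 511\right) = \left(116 - \left(5 - \left(-14 + 4\right) \left(-32\right)\right)\right) 1718 = \left(116 - -315\right) 1718 = \left(116 + \left(-5 + 320\right)\right) 1718 = \left(116 + 315\right) 1718 = 431 \cdot 1718 = 740458$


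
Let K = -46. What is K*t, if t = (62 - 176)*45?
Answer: 235980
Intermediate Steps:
t = -5130 (t = -114*45 = -5130)
K*t = -46*(-5130) = 235980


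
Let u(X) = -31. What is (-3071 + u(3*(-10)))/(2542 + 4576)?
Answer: -1551/3559 ≈ -0.43580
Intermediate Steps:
(-3071 + u(3*(-10)))/(2542 + 4576) = (-3071 - 31)/(2542 + 4576) = -3102/7118 = -3102*1/7118 = -1551/3559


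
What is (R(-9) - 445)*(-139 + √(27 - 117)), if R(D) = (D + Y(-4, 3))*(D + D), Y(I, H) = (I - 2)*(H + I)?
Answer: 54349 - 1173*I*√10 ≈ 54349.0 - 3709.4*I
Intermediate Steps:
Y(I, H) = (-2 + I)*(H + I)
R(D) = 2*D*(6 + D) (R(D) = (D + ((-4)² - 2*3 - 2*(-4) + 3*(-4)))*(D + D) = (D + (16 - 6 + 8 - 12))*(2*D) = (D + 6)*(2*D) = (6 + D)*(2*D) = 2*D*(6 + D))
(R(-9) - 445)*(-139 + √(27 - 117)) = (2*(-9)*(6 - 9) - 445)*(-139 + √(27 - 117)) = (2*(-9)*(-3) - 445)*(-139 + √(-90)) = (54 - 445)*(-139 + 3*I*√10) = -391*(-139 + 3*I*√10) = 54349 - 1173*I*√10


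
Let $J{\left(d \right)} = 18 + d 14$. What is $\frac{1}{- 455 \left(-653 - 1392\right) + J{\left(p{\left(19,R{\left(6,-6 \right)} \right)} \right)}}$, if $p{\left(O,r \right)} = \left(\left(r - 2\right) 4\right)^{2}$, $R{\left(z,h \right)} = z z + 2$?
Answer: $\frac{1}{1220797} \approx 8.1914 \cdot 10^{-7}$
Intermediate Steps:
$R{\left(z,h \right)} = 2 + z^{2}$ ($R{\left(z,h \right)} = z^{2} + 2 = 2 + z^{2}$)
$p{\left(O,r \right)} = \left(-8 + 4 r\right)^{2}$ ($p{\left(O,r \right)} = \left(\left(-2 + r\right) 4\right)^{2} = \left(-8 + 4 r\right)^{2}$)
$J{\left(d \right)} = 18 + 14 d$
$\frac{1}{- 455 \left(-653 - 1392\right) + J{\left(p{\left(19,R{\left(6,-6 \right)} \right)} \right)}} = \frac{1}{- 455 \left(-653 - 1392\right) + \left(18 + 14 \cdot 16 \left(-2 + \left(2 + 6^{2}\right)\right)^{2}\right)} = \frac{1}{\left(-455\right) \left(-2045\right) + \left(18 + 14 \cdot 16 \left(-2 + \left(2 + 36\right)\right)^{2}\right)} = \frac{1}{930475 + \left(18 + 14 \cdot 16 \left(-2 + 38\right)^{2}\right)} = \frac{1}{930475 + \left(18 + 14 \cdot 16 \cdot 36^{2}\right)} = \frac{1}{930475 + \left(18 + 14 \cdot 16 \cdot 1296\right)} = \frac{1}{930475 + \left(18 + 14 \cdot 20736\right)} = \frac{1}{930475 + \left(18 + 290304\right)} = \frac{1}{930475 + 290322} = \frac{1}{1220797}$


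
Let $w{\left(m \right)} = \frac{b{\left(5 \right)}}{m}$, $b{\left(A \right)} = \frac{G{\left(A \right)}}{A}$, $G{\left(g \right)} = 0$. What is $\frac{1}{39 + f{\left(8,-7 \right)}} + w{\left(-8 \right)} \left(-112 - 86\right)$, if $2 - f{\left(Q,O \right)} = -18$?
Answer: $\frac{1}{59} \approx 0.016949$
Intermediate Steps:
$f{\left(Q,O \right)} = 20$ ($f{\left(Q,O \right)} = 2 - -18 = 2 + 18 = 20$)
$b{\left(A \right)} = 0$ ($b{\left(A \right)} = \frac{0}{A} = 0$)
$w{\left(m \right)} = 0$ ($w{\left(m \right)} = \frac{0}{m} = 0$)
$\frac{1}{39 + f{\left(8,-7 \right)}} + w{\left(-8 \right)} \left(-112 - 86\right) = \frac{1}{39 + 20} + 0 \left(-112 - 86\right) = \frac{1}{59} + 0 \left(-112 - 86\right) = \frac{1}{59} + 0 \left(-198\right) = \frac{1}{59} + 0 = \frac{1}{59}$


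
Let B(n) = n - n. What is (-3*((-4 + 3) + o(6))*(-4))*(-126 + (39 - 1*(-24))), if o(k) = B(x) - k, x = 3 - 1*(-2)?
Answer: 5292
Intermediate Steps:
x = 5 (x = 3 + 2 = 5)
B(n) = 0
o(k) = -k (o(k) = 0 - k = -k)
(-3*((-4 + 3) + o(6))*(-4))*(-126 + (39 - 1*(-24))) = (-3*((-4 + 3) - 1*6)*(-4))*(-126 + (39 - 1*(-24))) = (-3*(-1 - 6)*(-4))*(-126 + (39 + 24)) = (-3*(-7)*(-4))*(-126 + 63) = (21*(-4))*(-63) = -84*(-63) = 5292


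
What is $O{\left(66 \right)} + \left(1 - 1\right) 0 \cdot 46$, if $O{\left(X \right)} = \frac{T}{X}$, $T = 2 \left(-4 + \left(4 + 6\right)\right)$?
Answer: $\frac{2}{11} \approx 0.18182$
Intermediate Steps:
$T = 12$ ($T = 2 \left(-4 + 10\right) = 2 \cdot 6 = 12$)
$O{\left(X \right)} = \frac{12}{X}$
$O{\left(66 \right)} + \left(1 - 1\right) 0 \cdot 46 = \frac{12}{66} + \left(1 - 1\right) 0 \cdot 46 = 12 \cdot \frac{1}{66} + 0 \cdot 0 \cdot 46 = \frac{2}{11} + 0 \cdot 46 = \frac{2}{11} + 0 = \frac{2}{11}$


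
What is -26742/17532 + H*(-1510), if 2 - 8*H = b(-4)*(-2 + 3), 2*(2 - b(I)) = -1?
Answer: 1085227/11688 ≈ 92.850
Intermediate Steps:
b(I) = 5/2 (b(I) = 2 - 1/2*(-1) = 2 + 1/2 = 5/2)
H = -1/16 (H = 1/4 - 5*(-2 + 3)/16 = 1/4 - 5/16 = -1/16 ≈ -0.062500)
-26742/17532 + H*(-1510) = -26742/17532 - 1/16*(-1510) = -26742*1/17532 + 755/8 = -4457/2922 + 755/8 = 1085227/11688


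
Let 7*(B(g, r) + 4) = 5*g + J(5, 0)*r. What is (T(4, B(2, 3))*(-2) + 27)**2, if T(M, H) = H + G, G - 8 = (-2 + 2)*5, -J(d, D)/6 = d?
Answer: 85849/49 ≈ 1752.0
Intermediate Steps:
J(d, D) = -6*d
B(g, r) = -4 - 30*r/7 + 5*g/7 (B(g, r) = -4 + (5*g + (-6*5)*r)/7 = -4 + (5*g - 30*r)/7 = -4 + (-30*r + 5*g)/7 = -4 + (-30*r/7 + 5*g/7) = -4 - 30*r/7 + 5*g/7)
G = 8 (G = 8 + (-2 + 2)*5 = 8 + 0*5 = 8 + 0 = 8)
T(M, H) = 8 + H (T(M, H) = H + 8 = 8 + H)
(T(4, B(2, 3))*(-2) + 27)**2 = ((8 + (-4 - 30/7*3 + (5/7)*2))*(-2) + 27)**2 = ((8 + (-4 - 90/7 + 10/7))*(-2) + 27)**2 = ((8 - 108/7)*(-2) + 27)**2 = (-52/7*(-2) + 27)**2 = (104/7 + 27)**2 = (293/7)**2 = 85849/49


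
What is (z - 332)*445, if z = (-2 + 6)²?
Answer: -140620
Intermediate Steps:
z = 16 (z = 4² = 16)
(z - 332)*445 = (16 - 332)*445 = -316*445 = -140620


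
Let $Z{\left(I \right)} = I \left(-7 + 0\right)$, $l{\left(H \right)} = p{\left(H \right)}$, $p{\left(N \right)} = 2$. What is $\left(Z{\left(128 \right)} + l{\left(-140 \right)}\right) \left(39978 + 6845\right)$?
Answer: $-41859762$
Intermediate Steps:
$l{\left(H \right)} = 2$
$Z{\left(I \right)} = - 7 I$ ($Z{\left(I \right)} = I \left(-7\right) = - 7 I$)
$\left(Z{\left(128 \right)} + l{\left(-140 \right)}\right) \left(39978 + 6845\right) = \left(\left(-7\right) 128 + 2\right) \left(39978 + 6845\right) = \left(-896 + 2\right) 46823 = \left(-894\right) 46823 = -41859762$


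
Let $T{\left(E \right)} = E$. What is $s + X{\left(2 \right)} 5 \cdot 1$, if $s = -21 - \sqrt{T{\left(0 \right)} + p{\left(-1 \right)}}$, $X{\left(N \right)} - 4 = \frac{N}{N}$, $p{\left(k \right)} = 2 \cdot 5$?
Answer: $4 - \sqrt{10} \approx 0.83772$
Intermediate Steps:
$p{\left(k \right)} = 10$
$X{\left(N \right)} = 5$ ($X{\left(N \right)} = 4 + \frac{N}{N} = 4 + 1 = 5$)
$s = -21 - \sqrt{10}$ ($s = -21 - \sqrt{0 + 10} = -21 - \sqrt{10} \approx -24.162$)
$s + X{\left(2 \right)} 5 \cdot 1 = \left(-21 - \sqrt{10}\right) + 5 \cdot 5 \cdot 1 = \left(-21 - \sqrt{10}\right) + 5 \cdot 5 = \left(-21 - \sqrt{10}\right) + 25 = 4 - \sqrt{10}$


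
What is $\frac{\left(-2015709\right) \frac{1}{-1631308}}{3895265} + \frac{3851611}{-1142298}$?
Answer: $- \frac{12237292940861877769}{3629296044396556380} \approx -3.3718$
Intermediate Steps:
$\frac{\left(-2015709\right) \frac{1}{-1631308}}{3895265} + \frac{3851611}{-1142298} = \left(-2015709\right) \left(- \frac{1}{1631308}\right) \frac{1}{3895265} + 3851611 \left(- \frac{1}{1142298}\right) = \frac{2015709}{1631308} \cdot \frac{1}{3895265} - \frac{3851611}{1142298} = \frac{2015709}{6354376956620} - \frac{3851611}{1142298} = - \frac{12237292940861877769}{3629296044396556380}$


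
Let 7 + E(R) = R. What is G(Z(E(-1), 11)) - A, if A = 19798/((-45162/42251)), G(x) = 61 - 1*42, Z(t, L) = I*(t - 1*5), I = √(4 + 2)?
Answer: 418671688/22581 ≈ 18541.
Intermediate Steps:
E(R) = -7 + R
I = √6 ≈ 2.4495
Z(t, L) = √6*(-5 + t) (Z(t, L) = √6*(t - 1*5) = √6*(t - 5) = √6*(-5 + t))
G(x) = 19 (G(x) = 61 - 42 = 19)
A = -418242649/22581 (A = 19798/((-45162*1/42251)) = 19798/(-45162/42251) = 19798*(-42251/45162) = -418242649/22581 ≈ -18522.)
G(Z(E(-1), 11)) - A = 19 - 1*(-418242649/22581) = 19 + 418242649/22581 = 418671688/22581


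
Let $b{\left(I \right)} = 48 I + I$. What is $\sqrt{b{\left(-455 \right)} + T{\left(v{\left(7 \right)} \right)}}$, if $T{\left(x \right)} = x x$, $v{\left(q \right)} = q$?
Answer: $7 i \sqrt{454} \approx 149.15 i$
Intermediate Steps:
$b{\left(I \right)} = 49 I$
$T{\left(x \right)} = x^{2}$
$\sqrt{b{\left(-455 \right)} + T{\left(v{\left(7 \right)} \right)}} = \sqrt{49 \left(-455\right) + 7^{2}} = \sqrt{-22295 + 49} = \sqrt{-22246} = 7 i \sqrt{454}$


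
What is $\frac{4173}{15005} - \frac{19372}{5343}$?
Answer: $- \frac{268380521}{80171715} \approx -3.3476$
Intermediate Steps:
$\frac{4173}{15005} - \frac{19372}{5343} = - \frac{268380521}{80171715}$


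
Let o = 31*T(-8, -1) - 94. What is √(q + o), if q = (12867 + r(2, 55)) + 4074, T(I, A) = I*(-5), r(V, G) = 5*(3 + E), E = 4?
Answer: √18122 ≈ 134.62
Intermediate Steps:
r(V, G) = 35 (r(V, G) = 5*(3 + 4) = 5*7 = 35)
T(I, A) = -5*I
o = 1146 (o = 31*(-5*(-8)) - 94 = 31*40 - 94 = 1240 - 94 = 1146)
q = 16976 (q = (12867 + 35) + 4074 = 12902 + 4074 = 16976)
√(q + o) = √(16976 + 1146) = √18122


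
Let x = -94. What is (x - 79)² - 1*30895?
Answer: -966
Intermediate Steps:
(x - 79)² - 1*30895 = (-94 - 79)² - 1*30895 = (-173)² - 30895 = 29929 - 30895 = -966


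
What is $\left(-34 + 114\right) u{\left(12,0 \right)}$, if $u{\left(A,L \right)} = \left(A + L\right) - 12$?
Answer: $0$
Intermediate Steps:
$u{\left(A,L \right)} = -12 + A + L$
$\left(-34 + 114\right) u{\left(12,0 \right)} = \left(-34 + 114\right) \left(-12 + 12 + 0\right) = 80 \cdot 0 = 0$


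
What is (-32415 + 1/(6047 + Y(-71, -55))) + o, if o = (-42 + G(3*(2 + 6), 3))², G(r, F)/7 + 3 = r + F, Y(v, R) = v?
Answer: -98837063/5976 ≈ -16539.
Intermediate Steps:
G(r, F) = -21 + 7*F + 7*r (G(r, F) = -21 + 7*(r + F) = -21 + 7*(F + r) = -21 + (7*F + 7*r) = -21 + 7*F + 7*r)
o = 15876 (o = (-42 + (-21 + 7*3 + 7*(3*(2 + 6))))² = (-42 + (-21 + 21 + 7*(3*8)))² = (-42 + (-21 + 21 + 7*24))² = (-42 + (-21 + 21 + 168))² = (-42 + 168)² = 126² = 15876)
(-32415 + 1/(6047 + Y(-71, -55))) + o = (-32415 + 1/(6047 - 71)) + 15876 = (-32415 + 1/5976) + 15876 = -193712039/5976 + 15876 = -98837063/5976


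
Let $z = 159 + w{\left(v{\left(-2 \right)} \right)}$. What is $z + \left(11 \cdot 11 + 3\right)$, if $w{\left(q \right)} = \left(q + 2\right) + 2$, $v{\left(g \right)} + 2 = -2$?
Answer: $283$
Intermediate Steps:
$v{\left(g \right)} = -4$ ($v{\left(g \right)} = -2 - 2 = -4$)
$w{\left(q \right)} = 4 + q$ ($w{\left(q \right)} = \left(2 + q\right) + 2 = 4 + q$)
$z = 159$ ($z = 159 + \left(4 - 4\right) = 159 + 0 = 159$)
$z + \left(11 \cdot 11 + 3\right) = 159 + \left(11 \cdot 11 + 3\right) = 159 + \left(121 + 3\right) = 159 + 124 = 283$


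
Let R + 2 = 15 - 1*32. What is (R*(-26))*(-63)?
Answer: -31122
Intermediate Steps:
R = -19 (R = -2 + (15 - 1*32) = -2 + (15 - 32) = -2 - 17 = -19)
(R*(-26))*(-63) = -19*(-26)*(-63) = 494*(-63) = -31122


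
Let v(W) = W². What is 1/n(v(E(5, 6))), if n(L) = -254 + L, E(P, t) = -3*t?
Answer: 1/70 ≈ 0.014286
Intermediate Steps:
1/n(v(E(5, 6))) = 1/(-254 + (-3*6)²) = 1/(-254 + (-18)²) = 1/(-254 + 324) = 1/70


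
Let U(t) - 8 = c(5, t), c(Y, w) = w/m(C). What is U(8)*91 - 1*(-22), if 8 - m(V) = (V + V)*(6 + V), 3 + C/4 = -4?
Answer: 114659/153 ≈ 749.41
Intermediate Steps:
C = -28 (C = -12 + 4*(-4) = -12 - 16 = -28)
m(V) = 8 - 2*V*(6 + V) (m(V) = 8 - (V + V)*(6 + V) = 8 - 2*V*(6 + V))
c(Y, w) = -w/1224 (c(Y, w) = w/(8 - 12*(-28) - 2*(-28)**2) = w/(8 + 336 - 2*784) = w/(8 + 336 - 1568) = w/(-1224) = w*(-1/1224) = -w/1224)
U(t) = 8 - t/1224
U(8)*91 - 1*(-22) = (8 - 1/1224*8)*91 - 1*(-22) = (8 - 1/153)*91 + 22 = (1223/153)*91 + 22 = 111293/153 + 22 = 114659/153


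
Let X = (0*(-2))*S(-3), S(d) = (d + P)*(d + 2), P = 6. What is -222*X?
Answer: 0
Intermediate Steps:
S(d) = (2 + d)*(6 + d) (S(d) = (d + 6)*(d + 2) = (6 + d)*(2 + d) = (2 + d)*(6 + d))
X = 0 (X = (0*(-2))*(12 + (-3)² + 8*(-3)) = 0*(12 + 9 - 24) = 0*(-3) = 0)
-222*X = -222*0 = 0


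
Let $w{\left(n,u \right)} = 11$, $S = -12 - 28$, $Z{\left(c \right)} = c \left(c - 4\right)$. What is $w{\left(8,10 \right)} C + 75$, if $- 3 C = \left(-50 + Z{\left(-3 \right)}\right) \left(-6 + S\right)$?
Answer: $- \frac{14449}{3} \approx -4816.3$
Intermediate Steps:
$Z{\left(c \right)} = c \left(-4 + c\right)$
$S = -40$
$C = - \frac{1334}{3}$ ($C = - \frac{\left(-50 - 3 \left(-4 - 3\right)\right) \left(-6 - 40\right)}{3} = - \frac{\left(-50 - -21\right) \left(-46\right)}{3} = - \frac{\left(-50 + 21\right) \left(-46\right)}{3} = - \frac{\left(-29\right) \left(-46\right)}{3} = \left(- \frac{1}{3}\right) 1334 = - \frac{1334}{3} \approx -444.67$)
$w{\left(8,10 \right)} C + 75 = 11 \left(- \frac{1334}{3}\right) + 75 = - \frac{14674}{3} + 75 = - \frac{14449}{3}$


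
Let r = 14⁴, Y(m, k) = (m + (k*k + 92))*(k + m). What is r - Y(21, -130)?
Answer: 1892833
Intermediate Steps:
Y(m, k) = (k + m)*(92 + m + k²) (Y(m, k) = (m + (k² + 92))*(k + m) = (m + (92 + k²))*(k + m) = (92 + m + k²)*(k + m) = (k + m)*(92 + m + k²))
r = 38416
r - Y(21, -130) = 38416 - ((-130)³ + 21² + 92*(-130) + 92*21 - 130*21 + 21*(-130)²) = 38416 - (-2197000 + 441 - 11960 + 1932 - 2730 + 21*16900) = 38416 - (-2197000 + 441 - 11960 + 1932 - 2730 + 354900) = 38416 - 1*(-1854417) = 38416 + 1854417 = 1892833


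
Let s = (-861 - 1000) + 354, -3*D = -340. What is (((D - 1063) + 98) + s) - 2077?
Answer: -13307/3 ≈ -4435.7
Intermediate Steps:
D = 340/3 (D = -⅓*(-340) = 340/3 ≈ 113.33)
s = -1507 (s = -1861 + 354 = -1507)
(((D - 1063) + 98) + s) - 2077 = (((340/3 - 1063) + 98) - 1507) - 2077 = ((-2849/3 + 98) - 1507) - 2077 = (-2555/3 - 1507) - 2077 = -7076/3 - 2077 = -13307/3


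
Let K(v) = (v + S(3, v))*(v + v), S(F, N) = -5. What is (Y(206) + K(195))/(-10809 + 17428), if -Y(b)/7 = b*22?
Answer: 42376/6619 ≈ 6.4022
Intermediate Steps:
Y(b) = -154*b (Y(b) = -7*b*22 = -154*b)
K(v) = 2*v*(-5 + v) (K(v) = (v - 5)*(v + v) = (-5 + v)*(2*v) = 2*v*(-5 + v))
(Y(206) + K(195))/(-10809 + 17428) = (-154*206 + 2*195*(-5 + 195))/(-10809 + 17428) = (-31724 + 2*195*190)/6619 = (-31724 + 74100)*(1/6619) = 42376*(1/6619) = 42376/6619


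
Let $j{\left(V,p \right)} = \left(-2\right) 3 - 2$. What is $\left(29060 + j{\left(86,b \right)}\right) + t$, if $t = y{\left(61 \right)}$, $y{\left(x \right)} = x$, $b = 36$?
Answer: $29113$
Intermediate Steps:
$t = 61$
$j{\left(V,p \right)} = -8$ ($j{\left(V,p \right)} = -6 - 2 = -8$)
$\left(29060 + j{\left(86,b \right)}\right) + t = \left(29060 - 8\right) + 61 = 29052 + 61 = 29113$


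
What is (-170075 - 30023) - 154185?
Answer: -354283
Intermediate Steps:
(-170075 - 30023) - 154185 = -200098 - 154185 = -354283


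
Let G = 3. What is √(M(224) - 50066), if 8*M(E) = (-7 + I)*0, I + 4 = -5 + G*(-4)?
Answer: I*√50066 ≈ 223.75*I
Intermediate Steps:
I = -21 (I = -4 + (-5 + 3*(-4)) = -4 + (-5 - 12) = -4 - 17 = -21)
M(E) = 0 (M(E) = ((-7 - 21)*0)/8 = (-28*0)/8 = (⅛)*0 = 0)
√(M(224) - 50066) = √(0 - 50066) = √(-50066) = I*√50066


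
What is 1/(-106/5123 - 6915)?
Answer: -5123/35425651 ≈ -0.00014461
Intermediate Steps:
1/(-106/5123 - 6915) = 1/(-35425651/5123) = -5123/35425651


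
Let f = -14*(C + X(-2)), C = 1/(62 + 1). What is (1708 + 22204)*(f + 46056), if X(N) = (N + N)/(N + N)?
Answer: 9908558912/9 ≈ 1.1010e+9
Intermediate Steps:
C = 1/63 ≈ 0.015873
X(N) = 1 (X(N) = (2*N)/((2*N)) = (2*N)*(1/(2*N)) = 1)
f = -128/9 (f = -14*(1/63 + 1) = -14*64/63 = -128/9 ≈ -14.222)
(1708 + 22204)*(f + 46056) = (1708 + 22204)*(-128/9 + 46056) = 23912*(414376/9) = 9908558912/9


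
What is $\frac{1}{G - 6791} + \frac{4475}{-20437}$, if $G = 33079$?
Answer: $- \frac{117618363}{537247856} \approx -0.21893$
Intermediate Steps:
$\frac{1}{G - 6791} + \frac{4475}{-20437} = \frac{1}{33079 - 6791} + \frac{4475}{-20437} = \frac{1}{26288} + 4475 \left(- \frac{1}{20437}\right) = \frac{1}{26288} - \frac{4475}{20437} = - \frac{117618363}{537247856}$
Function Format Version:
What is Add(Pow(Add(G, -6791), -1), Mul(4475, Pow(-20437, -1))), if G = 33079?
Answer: Rational(-117618363, 537247856) ≈ -0.21893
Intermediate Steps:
Add(Pow(Add(G, -6791), -1), Mul(4475, Pow(-20437, -1))) = Add(Pow(Add(33079, -6791), -1), Mul(4475, Pow(-20437, -1))) = Add(Pow(26288, -1), Mul(4475, Rational(-1, 20437))) = Add(Rational(1, 26288), Rational(-4475, 20437)) = Rational(-117618363, 537247856)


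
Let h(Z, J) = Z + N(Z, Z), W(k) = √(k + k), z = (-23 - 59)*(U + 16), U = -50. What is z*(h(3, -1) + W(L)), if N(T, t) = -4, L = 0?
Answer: -2788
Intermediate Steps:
z = 2788 (z = (-23 - 59)*(-50 + 16) = -82*(-34) = 2788)
W(k) = √2*√k (W(k) = √(2*k) = √2*√k)
h(Z, J) = -4 + Z (h(Z, J) = Z - 4 = -4 + Z)
z*(h(3, -1) + W(L)) = 2788*((-4 + 3) + √2*√0) = 2788*(-1 + √2*0) = 2788*(-1 + 0) = 2788*(-1) = -2788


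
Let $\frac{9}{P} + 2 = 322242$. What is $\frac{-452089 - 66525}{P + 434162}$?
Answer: $- \frac{167118175360}{139904362889} \approx -1.1945$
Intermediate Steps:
$P = \frac{9}{322240}$ ($P = \frac{9}{-2 + 322242} = \frac{9}{322240} \approx 2.7929 \cdot 10^{-5}$)
$\frac{-452089 - 66525}{P + 434162} = \frac{-452089 - 66525}{\frac{9}{322240} + 434162} = - \frac{518614}{\frac{139904362889}{322240}} = \left(-518614\right) \frac{322240}{139904362889} = - \frac{167118175360}{139904362889}$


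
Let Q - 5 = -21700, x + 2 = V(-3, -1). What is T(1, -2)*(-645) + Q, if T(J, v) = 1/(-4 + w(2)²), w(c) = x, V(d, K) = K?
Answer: -21824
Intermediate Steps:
x = -3 (x = -2 - 1 = -3)
w(c) = -3
Q = -21695 (Q = 5 - 21700 = -21695)
T(J, v) = ⅕ (T(J, v) = 1/(-4 + (-3)²) = 1/(-4 + 9) = 1/5 = ⅕)
T(1, -2)*(-645) + Q = (⅕)*(-645) - 21695 = -129 - 21695 = -21824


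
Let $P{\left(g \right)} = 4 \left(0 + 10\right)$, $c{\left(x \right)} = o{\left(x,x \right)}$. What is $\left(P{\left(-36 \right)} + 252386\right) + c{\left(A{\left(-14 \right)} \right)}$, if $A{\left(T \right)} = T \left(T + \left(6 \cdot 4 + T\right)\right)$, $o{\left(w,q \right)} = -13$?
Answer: $252413$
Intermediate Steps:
$A{\left(T \right)} = T \left(24 + 2 T\right)$ ($A{\left(T \right)} = T \left(T + \left(24 + T\right)\right) = T \left(24 + 2 T\right)$)
$c{\left(x \right)} = -13$
$P{\left(g \right)} = 40$ ($P{\left(g \right)} = 4 \cdot 10 = 40$)
$\left(P{\left(-36 \right)} + 252386\right) + c{\left(A{\left(-14 \right)} \right)} = \left(40 + 252386\right) - 13 = 252426 - 13 = 252413$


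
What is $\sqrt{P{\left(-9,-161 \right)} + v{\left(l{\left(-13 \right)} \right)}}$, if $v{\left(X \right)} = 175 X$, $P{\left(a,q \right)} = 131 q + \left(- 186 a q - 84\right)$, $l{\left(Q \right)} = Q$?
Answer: $2 i \sqrt{73241} \approx 541.26 i$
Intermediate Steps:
$P{\left(a,q \right)} = -84 + 131 q - 186 a q$ ($P{\left(a,q \right)} = 131 q - \left(84 + 186 a q\right) = -84 + 131 q - 186 a q$)
$\sqrt{P{\left(-9,-161 \right)} + v{\left(l{\left(-13 \right)} \right)}} = \sqrt{\left(-84 + 131 \left(-161\right) - \left(-1674\right) \left(-161\right)\right) + 175 \left(-13\right)} = \sqrt{\left(-84 - 21091 - 269514\right) - 2275} = \sqrt{-290689 - 2275} = \sqrt{-292964} = 2 i \sqrt{73241}$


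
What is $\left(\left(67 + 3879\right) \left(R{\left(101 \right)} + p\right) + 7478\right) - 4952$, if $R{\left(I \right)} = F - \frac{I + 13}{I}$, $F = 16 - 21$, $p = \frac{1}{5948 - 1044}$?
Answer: $- \frac{5363423223}{247652} \approx -21657.0$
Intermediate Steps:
$p = \frac{1}{4904} \approx 0.00020392$
$F = -5$
$R{\left(I \right)} = -5 - \frac{13 + I}{I}$ ($R{\left(I \right)} = -5 - \frac{I + 13}{I} = -5 - \frac{13 + I}{I}$)
$\left(\left(67 + 3879\right) \left(R{\left(101 \right)} + p\right) + 7478\right) - 4952 = \left(\left(67 + 3879\right) \left(\left(-6 - \frac{13}{101}\right) + \frac{1}{4904}\right) + 7478\right) - 4952 = \left(3946 \left(\left(-6 - \frac{13}{101}\right) + \frac{1}{4904}\right) + 7478\right) - 4952 = \left(3946 \left(- \frac{619}{101} + \frac{1}{4904}\right) + 7478\right) - 4952 = \left(3946 \left(- \frac{3035475}{495304}\right) + 7478\right) - 4952 = \left(- \frac{5988992175}{247652} + 7478\right) - 4952 = - \frac{4137050519}{247652} - 4952 = - \frac{5363423223}{247652}$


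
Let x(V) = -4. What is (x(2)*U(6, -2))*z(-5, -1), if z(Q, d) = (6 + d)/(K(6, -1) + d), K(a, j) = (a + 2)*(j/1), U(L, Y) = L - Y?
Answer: 160/9 ≈ 17.778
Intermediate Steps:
K(a, j) = j*(2 + a) (K(a, j) = (2 + a)*(j*1) = (2 + a)*j = j*(2 + a))
z(Q, d) = (6 + d)/(-8 + d) (z(Q, d) = (6 + d)/(-(2 + 6) + d) = (6 + d)/(-1*8 + d) = (6 + d)/(-8 + d))
(x(2)*U(6, -2))*z(-5, -1) = (-4*(6 - 1*(-2)))*((6 - 1)/(-8 - 1)) = (-4*(6 + 2))*(5/(-9)) = (-4*8)*(-⅑*5) = -32*(-5/9) = 160/9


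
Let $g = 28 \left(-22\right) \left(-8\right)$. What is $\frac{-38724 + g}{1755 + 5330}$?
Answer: $- \frac{33796}{7085} \approx -4.7701$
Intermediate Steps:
$g = 4928$ ($g = \left(-616\right) \left(-8\right) = 4928$)
$\frac{-38724 + g}{1755 + 5330} = \frac{-38724 + 4928}{1755 + 5330} = - \frac{33796}{7085}$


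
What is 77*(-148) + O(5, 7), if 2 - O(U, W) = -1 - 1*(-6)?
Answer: -11399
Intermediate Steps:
O(U, W) = -3 (O(U, W) = 2 - (-1 - 1*(-6)) = 2 - (-1 + 6) = 2 - 1*5 = 2 - 5 = -3)
77*(-148) + O(5, 7) = 77*(-148) - 3 = -11396 - 3 = -11399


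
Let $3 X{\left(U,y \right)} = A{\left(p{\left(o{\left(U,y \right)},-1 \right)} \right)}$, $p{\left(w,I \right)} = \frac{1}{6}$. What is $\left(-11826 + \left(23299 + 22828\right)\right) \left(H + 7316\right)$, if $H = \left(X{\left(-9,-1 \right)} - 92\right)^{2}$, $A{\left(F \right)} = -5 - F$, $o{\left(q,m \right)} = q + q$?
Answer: $\frac{178926124253}{324} \approx 5.5224 \cdot 10^{8}$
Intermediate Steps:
$o{\left(q,m \right)} = 2 q$
$p{\left(w,I \right)} = \frac{1}{6}$
$X{\left(U,y \right)} = - \frac{31}{18}$ ($X{\left(U,y \right)} = \frac{-5 - \frac{1}{6}}{3} = \frac{1}{3} \left(- \frac{31}{6}\right) = - \frac{31}{18}$)
$H = \frac{2845969}{324}$ ($H = \left(- \frac{31}{18} - 92\right)^{2} = \left(- \frac{1687}{18}\right)^{2} = \frac{2845969}{324} \approx 8783.9$)
$\left(-11826 + \left(23299 + 22828\right)\right) \left(H + 7316\right) = \left(-11826 + \left(23299 + 22828\right)\right) \left(\frac{2845969}{324} + 7316\right) = \left(-11826 + 46127\right) \frac{5216353}{324} = 34301 \cdot \frac{5216353}{324} = \frac{178926124253}{324}$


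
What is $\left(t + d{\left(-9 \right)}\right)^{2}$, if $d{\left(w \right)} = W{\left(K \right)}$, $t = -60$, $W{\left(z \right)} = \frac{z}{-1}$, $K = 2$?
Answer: $3844$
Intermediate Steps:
$W{\left(z \right)} = - z$ ($W{\left(z \right)} = z \left(-1\right) = - z$)
$d{\left(w \right)} = -2$ ($d{\left(w \right)} = \left(-1\right) 2 = -2$)
$\left(t + d{\left(-9 \right)}\right)^{2} = \left(-60 - 2\right)^{2} = \left(-62\right)^{2} = 3844$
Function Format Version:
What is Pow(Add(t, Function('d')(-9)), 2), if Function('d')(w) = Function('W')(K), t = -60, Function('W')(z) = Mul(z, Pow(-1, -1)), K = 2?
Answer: 3844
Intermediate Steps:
Function('W')(z) = Mul(-1, z) (Function('W')(z) = Mul(z, -1) = Mul(-1, z))
Function('d')(w) = -2 (Function('d')(w) = Mul(-1, 2) = -2)
Pow(Add(t, Function('d')(-9)), 2) = Pow(Add(-60, -2), 2) = Pow(-62, 2) = 3844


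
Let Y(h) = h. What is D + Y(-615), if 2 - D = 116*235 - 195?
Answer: -27678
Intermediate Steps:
D = -27063 (D = 2 - (116*235 - 195) = 2 - (27260 - 195) = 2 - 1*27065 = 2 - 27065 = -27063)
D + Y(-615) = -27063 - 615 = -27678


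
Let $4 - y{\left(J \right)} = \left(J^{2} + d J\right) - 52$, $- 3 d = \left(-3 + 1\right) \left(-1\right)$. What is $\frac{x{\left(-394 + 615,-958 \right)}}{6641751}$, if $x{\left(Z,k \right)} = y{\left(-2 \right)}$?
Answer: $\frac{152}{19925253} \approx 7.6285 \cdot 10^{-6}$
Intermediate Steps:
$d = - \frac{2}{3}$ ($d = - \frac{\left(-3 + 1\right) \left(-1\right)}{3} = - \frac{\left(-2\right) \left(-1\right)}{3} = \left(- \frac{1}{3}\right) 2 = - \frac{2}{3} \approx -0.66667$)
$y{\left(J \right)} = 56 - J^{2} + \frac{2 J}{3}$ ($y{\left(J \right)} = 4 - \left(\left(J^{2} - \frac{2 J}{3}\right) - 52\right) = 4 - \left(-52 + J^{2} - \frac{2 J}{3}\right) = 4 + \left(52 - J^{2} + \frac{2 J}{3}\right) = 56 - J^{2} + \frac{2 J}{3}$)
$x{\left(Z,k \right)} = \frac{152}{3}$ ($x{\left(Z,k \right)} = 56 - \left(-2\right)^{2} + \frac{2}{3} \left(-2\right) = 56 - 4 - \frac{4}{3} = \frac{152}{3}$)
$\frac{x{\left(-394 + 615,-958 \right)}}{6641751} = \frac{152}{3 \cdot 6641751} = \frac{152}{3} \cdot \frac{1}{6641751} = \frac{152}{19925253}$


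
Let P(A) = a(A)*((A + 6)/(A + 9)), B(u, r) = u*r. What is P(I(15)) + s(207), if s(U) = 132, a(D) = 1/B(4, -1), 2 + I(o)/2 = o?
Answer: 4612/35 ≈ 131.77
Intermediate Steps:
I(o) = -4 + 2*o
B(u, r) = r*u
a(D) = -¼ (a(D) = 1/(-1*4) = 1/(-4) = -¼)
P(A) = -(6 + A)/(4*(9 + A)) (P(A) = -(A + 6)/(4*(A + 9)) = -(6 + A)/(4*(9 + A)))
P(I(15)) + s(207) = (-6 - (-4 + 2*15))/(4*(9 + (-4 + 2*15))) + 132 = (-6 - (-4 + 30))/(4*(9 + (-4 + 30))) + 132 = (-6 - 1*26)/(4*(9 + 26)) + 132 = (¼)*(-6 - 26)/35 + 132 = (¼)*(1/35)*(-32) + 132 = -8/35 + 132 = 4612/35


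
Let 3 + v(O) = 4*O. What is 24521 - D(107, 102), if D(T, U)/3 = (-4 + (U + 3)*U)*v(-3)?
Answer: 506291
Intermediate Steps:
v(O) = -3 + 4*O
D(T, U) = 180 - 45*U*(3 + U) (D(T, U) = 3*((-4 + (U + 3)*U)*(-3 + 4*(-3))) = 3*((-4 + (3 + U)*U)*(-3 - 12)) = 3*((-4 + U*(3 + U))*(-15)) = 3*(60 - 15*U*(3 + U)) = 180 - 45*U*(3 + U))
24521 - D(107, 102) = 24521 - (180 - 135*102 - 45*102²) = 24521 - (180 - 13770 - 45*10404) = 24521 - (180 - 13770 - 468180) = 24521 - 1*(-481770) = 24521 + 481770 = 506291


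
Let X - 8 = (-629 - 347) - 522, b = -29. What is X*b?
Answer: 43210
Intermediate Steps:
X = -1490 (X = 8 + ((-629 - 347) - 522) = 8 + (-976 - 522) = 8 - 1498 = -1490)
X*b = -1490*(-29) = 43210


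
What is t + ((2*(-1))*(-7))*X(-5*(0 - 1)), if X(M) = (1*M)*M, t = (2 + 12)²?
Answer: 546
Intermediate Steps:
t = 196 (t = 14² = 196)
X(M) = M² (X(M) = M*M = M²)
t + ((2*(-1))*(-7))*X(-5*(0 - 1)) = 196 + ((2*(-1))*(-7))*(-5*(0 - 1))² = 196 + (-2*(-7))*(-5*(-1))² = 196 + 14*5² = 196 + 14*25 = 196 + 350 = 546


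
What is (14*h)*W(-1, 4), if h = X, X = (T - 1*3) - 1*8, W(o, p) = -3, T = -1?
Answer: 504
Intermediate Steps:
X = -12 (X = (-1 - 1*3) - 1*8 = (-1 - 3) - 8 = -4 - 8 = -12)
h = -12
(14*h)*W(-1, 4) = (14*(-12))*(-3) = -168*(-3) = 504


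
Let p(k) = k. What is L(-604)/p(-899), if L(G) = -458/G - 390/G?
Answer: -212/135749 ≈ -0.0015617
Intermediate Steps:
L(G) = -848/G
L(-604)/p(-899) = -848/(-604)/(-899) = -848*(-1/604)*(-1/899) = (212/151)*(-1/899) = -212/135749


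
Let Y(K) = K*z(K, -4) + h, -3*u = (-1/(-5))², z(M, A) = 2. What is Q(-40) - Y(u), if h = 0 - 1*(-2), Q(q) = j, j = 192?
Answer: 14252/75 ≈ 190.03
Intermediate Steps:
Q(q) = 192
u = -1/75 (u = -(-1/(-5))²/3 = -(-1*(-⅕))²/3 = -(⅕)²/3 = -⅓*1/25 = -1/75 ≈ -0.013333)
h = 2 (h = 0 + 2 = 2)
Y(K) = 2 + 2*K (Y(K) = K*2 + 2 = 2*K + 2 = 2 + 2*K)
Q(-40) - Y(u) = 192 - (2 + 2*(-1/75)) = 192 - (2 - 2/75) = 192 - 1*148/75 = 192 - 148/75 = 14252/75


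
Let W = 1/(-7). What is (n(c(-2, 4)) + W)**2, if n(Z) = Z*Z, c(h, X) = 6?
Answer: 63001/49 ≈ 1285.7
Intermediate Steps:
W = -1/7 ≈ -0.14286
n(Z) = Z**2
(n(c(-2, 4)) + W)**2 = (6**2 - 1/7)**2 = (36 - 1/7)**2 = (251/7)**2 = 63001/49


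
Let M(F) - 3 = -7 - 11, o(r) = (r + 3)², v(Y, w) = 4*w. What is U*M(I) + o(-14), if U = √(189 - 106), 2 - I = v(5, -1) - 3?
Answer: 121 - 15*√83 ≈ -15.657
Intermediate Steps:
o(r) = (3 + r)²
I = 9 (I = 2 - (4*(-1) - 3) = 2 - (-4 - 3) = 2 - 1*(-7) = 2 + 7 = 9)
M(F) = -15 (M(F) = 3 + (-7 - 11) = 3 - 18 = -15)
U = √83 ≈ 9.1104
U*M(I) + o(-14) = √83*(-15) + (3 - 14)² = -15*√83 + (-11)² = -15*√83 + 121 = 121 - 15*√83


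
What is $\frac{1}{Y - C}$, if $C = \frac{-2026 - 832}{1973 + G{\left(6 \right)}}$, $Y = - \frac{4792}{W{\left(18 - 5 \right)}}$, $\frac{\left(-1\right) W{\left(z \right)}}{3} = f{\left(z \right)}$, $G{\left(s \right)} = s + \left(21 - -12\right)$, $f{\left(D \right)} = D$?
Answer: $\frac{39234}{4876483} \approx 0.0080456$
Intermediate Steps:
$G{\left(s \right)} = 33 + s$ ($G{\left(s \right)} = s + \left(21 + 12\right) = s + 33 = 33 + s$)
$W{\left(z \right)} = - 3 z$
$Y = \frac{4792}{39}$ ($Y = - \frac{4792}{\left(-3\right) \left(18 - 5\right)} = - \frac{4792}{\left(-3\right) 13} = - \frac{4792}{-39} = \left(-4792\right) \left(- \frac{1}{39}\right) = \frac{4792}{39} \approx 122.87$)
$C = - \frac{1429}{1006}$ ($C = \frac{-2026 - 832}{1973 + \left(33 + 6\right)} = - \frac{2858}{1973 + 39} = - \frac{2858}{2012} = \left(-2858\right) \frac{1}{2012} = - \frac{1429}{1006} \approx -1.4205$)
$\frac{1}{Y - C} = \frac{1}{\frac{4792}{39} - - \frac{1429}{1006}} = \frac{1}{\frac{4792}{39} + \frac{1429}{1006}} = \frac{1}{\frac{4876483}{39234}} = \frac{39234}{4876483}$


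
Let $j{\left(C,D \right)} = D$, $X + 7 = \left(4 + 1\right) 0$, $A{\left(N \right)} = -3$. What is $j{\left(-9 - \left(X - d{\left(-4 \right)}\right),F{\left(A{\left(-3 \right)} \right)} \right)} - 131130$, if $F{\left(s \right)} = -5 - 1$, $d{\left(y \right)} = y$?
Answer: $-131136$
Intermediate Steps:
$X = -7$ ($X = -7 + \left(4 + 1\right) 0 = -7 + 5 \cdot 0 = -7 + 0 = -7$)
$F{\left(s \right)} = -6$ ($F{\left(s \right)} = -5 - 1 = -6$)
$j{\left(-9 - \left(X - d{\left(-4 \right)}\right),F{\left(A{\left(-3 \right)} \right)} \right)} - 131130 = -6 - 131130 = -131136$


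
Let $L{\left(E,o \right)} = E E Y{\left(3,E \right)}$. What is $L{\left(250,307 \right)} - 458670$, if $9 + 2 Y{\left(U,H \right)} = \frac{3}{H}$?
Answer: $-739545$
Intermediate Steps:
$Y{\left(U,H \right)} = - \frac{9}{2} + \frac{3}{2 H}$ ($Y{\left(U,H \right)} = - \frac{9}{2} + \frac{3 \frac{1}{H}}{2} = - \frac{9}{2} + \frac{3}{2 H}$)
$L{\left(E,o \right)} = \frac{3 E \left(1 - 3 E\right)}{2}$ ($L{\left(E,o \right)} = E E \frac{3 \left(1 - 3 E\right)}{2 E} = E^{2} \frac{3 \left(1 - 3 E\right)}{2 E} = \frac{3 E \left(1 - 3 E\right)}{2}$)
$L{\left(250,307 \right)} - 458670 = \frac{3}{2} \cdot 250 \left(1 - 750\right) - 458670 = \frac{3}{2} \cdot 250 \left(-749\right) - 458670 = -280875 - 458670 = -739545$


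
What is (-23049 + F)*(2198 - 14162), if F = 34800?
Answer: -140588964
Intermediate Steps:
(-23049 + F)*(2198 - 14162) = (-23049 + 34800)*(2198 - 14162) = 11751*(-11964) = -140588964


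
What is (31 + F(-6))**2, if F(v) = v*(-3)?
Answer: 2401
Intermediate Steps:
F(v) = -3*v
(31 + F(-6))**2 = (31 - 3*(-6))**2 = (31 + 18)**2 = 49**2 = 2401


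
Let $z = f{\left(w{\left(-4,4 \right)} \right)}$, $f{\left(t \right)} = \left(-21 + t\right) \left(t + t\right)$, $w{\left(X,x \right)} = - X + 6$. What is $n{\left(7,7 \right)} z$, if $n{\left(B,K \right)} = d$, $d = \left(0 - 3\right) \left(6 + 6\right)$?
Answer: $7920$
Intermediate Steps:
$d = -36$ ($d = \left(-3\right) 12 = -36$)
$n{\left(B,K \right)} = -36$
$w{\left(X,x \right)} = 6 - X$
$f{\left(t \right)} = 2 t \left(-21 + t\right)$ ($f{\left(t \right)} = \left(-21 + t\right) 2 t = 2 t \left(-21 + t\right)$)
$z = -220$ ($z = 2 \left(6 - -4\right) \left(-21 + \left(6 - -4\right)\right) = 2 \left(6 + 4\right) \left(-21 + \left(6 + 4\right)\right) = 2 \cdot 10 \left(-21 + 10\right) = 2 \cdot 10 \left(-11\right) = -220$)
$n{\left(7,7 \right)} z = \left(-36\right) \left(-220\right) = 7920$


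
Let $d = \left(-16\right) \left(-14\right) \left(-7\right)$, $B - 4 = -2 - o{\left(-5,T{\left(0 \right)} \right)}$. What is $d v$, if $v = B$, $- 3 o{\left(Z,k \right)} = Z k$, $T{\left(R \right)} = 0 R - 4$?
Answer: $- \frac{40768}{3} \approx -13589.0$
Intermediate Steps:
$T{\left(R \right)} = -4$ ($T{\left(R \right)} = 0 - 4 = -4$)
$o{\left(Z,k \right)} = - \frac{Z k}{3}$
$B = \frac{26}{3}$ ($B = 4 - \left(2 - \left(- \frac{5}{3}\right) \left(-4\right)\right) = 4 - - \frac{14}{3} = 4 + \left(-2 + \frac{20}{3}\right) = 4 + \frac{14}{3} = \frac{26}{3} \approx 8.6667$)
$d = -1568$ ($d = 224 \left(-7\right) = -1568$)
$v = \frac{26}{3} \approx 8.6667$
$d v = \left(-1568\right) \frac{26}{3} = - \frac{40768}{3}$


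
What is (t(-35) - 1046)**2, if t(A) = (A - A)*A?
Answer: 1094116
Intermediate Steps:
t(A) = 0 (t(A) = 0*A = 0)
(t(-35) - 1046)**2 = (0 - 1046)**2 = (-1046)**2 = 1094116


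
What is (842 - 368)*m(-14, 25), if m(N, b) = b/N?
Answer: -5925/7 ≈ -846.43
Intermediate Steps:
(842 - 368)*m(-14, 25) = (842 - 368)*(25/(-14)) = 474*(25*(-1/14)) = 474*(-25/14) = -5925/7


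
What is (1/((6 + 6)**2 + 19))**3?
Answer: 1/4330747 ≈ 2.3091e-7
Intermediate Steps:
(1/((6 + 6)**2 + 19))**3 = (1/(12**2 + 19))**3 = (1/(144 + 19))**3 = (1/163)**3 = 1/4330747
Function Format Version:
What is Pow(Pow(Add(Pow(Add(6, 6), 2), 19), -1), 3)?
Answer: Rational(1, 4330747) ≈ 2.3091e-7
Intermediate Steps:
Pow(Pow(Add(Pow(Add(6, 6), 2), 19), -1), 3) = Pow(Pow(Add(Pow(12, 2), 19), -1), 3) = Pow(Pow(Add(144, 19), -1), 3) = Pow(Pow(163, -1), 3) = Pow(Rational(1, 163), 3) = Rational(1, 4330747)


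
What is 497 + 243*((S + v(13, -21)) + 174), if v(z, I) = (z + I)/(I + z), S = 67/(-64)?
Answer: 2737127/64 ≈ 42768.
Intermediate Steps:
S = -67/64 (S = 67*(-1/64) = -67/64 ≈ -1.0469)
v(z, I) = 1 (v(z, I) = (I + z)/(I + z) = 1)
497 + 243*((S + v(13, -21)) + 174) = 497 + 243*((-67/64 + 1) + 174) = 497 + 243*(-3/64 + 174) = 497 + 243*(11133/64) = 497 + 2705319/64 = 2737127/64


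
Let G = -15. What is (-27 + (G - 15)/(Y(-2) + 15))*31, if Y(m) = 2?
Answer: -15159/17 ≈ -891.71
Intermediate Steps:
(-27 + (G - 15)/(Y(-2) + 15))*31 = (-27 + (-15 - 15)/(2 + 15))*31 = (-27 - 30/17)*31 = -489/17*31 = -15159/17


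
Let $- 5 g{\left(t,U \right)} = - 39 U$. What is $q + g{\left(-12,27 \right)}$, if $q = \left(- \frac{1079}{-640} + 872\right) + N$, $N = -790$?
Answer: $\frac{188343}{640} \approx 294.29$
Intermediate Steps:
$g{\left(t,U \right)} = \frac{39 U}{5}$ ($g{\left(t,U \right)} = - \frac{\left(-39\right) U}{5} = \frac{39 U}{5}$)
$q = \frac{53559}{640}$ ($q = \left(- \frac{1079}{-640} + 872\right) - 790 = \left(\left(-1079\right) \left(- \frac{1}{640}\right) + 872\right) - 790 = \left(\frac{1079}{640} + 872\right) - 790 = \frac{559159}{640} - 790 = \frac{53559}{640} \approx 83.686$)
$q + g{\left(-12,27 \right)} = \frac{53559}{640} + \frac{39}{5} \cdot 27 = \frac{53559}{640} + \frac{1053}{5} = \frac{188343}{640}$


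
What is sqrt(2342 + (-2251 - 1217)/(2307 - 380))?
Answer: sqrt(8689933682)/1927 ≈ 48.376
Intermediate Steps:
sqrt(2342 + (-2251 - 1217)/(2307 - 380)) = sqrt(2342 - 3468/1927) = sqrt(4509566/1927) = sqrt(8689933682)/1927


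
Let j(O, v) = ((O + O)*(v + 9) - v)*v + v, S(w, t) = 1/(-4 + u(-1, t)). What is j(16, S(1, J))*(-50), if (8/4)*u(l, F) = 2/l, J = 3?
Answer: 2828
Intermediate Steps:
u(l, F) = 1/l (u(l, F) = (2/l)/2 = 1/l)
S(w, t) = -⅕ (S(w, t) = 1/(-4 + 1/(-1)) = 1/(-4 - 1) = 1/(-5) = -⅕)
j(O, v) = v + v*(-v + 2*O*(9 + v)) (j(O, v) = ((2*O)*(9 + v) - v)*v + v = (2*O*(9 + v) - v)*v + v = (-v + 2*O*(9 + v))*v + v = v*(-v + 2*O*(9 + v)) + v = v + v*(-v + 2*O*(9 + v)))
j(16, S(1, J))*(-50) = -(1 - 1*(-⅕) + 18*16 + 2*16*(-⅕))/5*(-50) = -(1 + ⅕ + 288 - 32/5)/5*(-50) = -⅕*1414/5*(-50) = -1414/25*(-50) = 2828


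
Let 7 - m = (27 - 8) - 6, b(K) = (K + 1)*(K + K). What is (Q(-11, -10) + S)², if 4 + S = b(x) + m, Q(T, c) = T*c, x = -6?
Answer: 25600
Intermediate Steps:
b(K) = 2*K*(1 + K) (b(K) = (1 + K)*(2*K) = 2*K*(1 + K))
m = -6 (m = 7 - ((27 - 8) - 6) = 7 - (19 - 6) = 7 - 1*13 = 7 - 13 = -6)
S = 50 (S = -4 + (2*(-6)*(1 - 6) - 6) = -4 + (2*(-6)*(-5) - 6) = -4 + (60 - 6) = -4 + 54 = 50)
(Q(-11, -10) + S)² = (-11*(-10) + 50)² = (110 + 50)² = 160² = 25600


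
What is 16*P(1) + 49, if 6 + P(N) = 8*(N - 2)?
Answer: -175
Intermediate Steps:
P(N) = -22 + 8*N (P(N) = -6 + 8*(N - 2) = -6 + 8*(-2 + N) = -6 + (-16 + 8*N) = -22 + 8*N)
16*P(1) + 49 = 16*(-22 + 8*1) + 49 = 16*(-22 + 8) + 49 = 16*(-14) + 49 = -224 + 49 = -175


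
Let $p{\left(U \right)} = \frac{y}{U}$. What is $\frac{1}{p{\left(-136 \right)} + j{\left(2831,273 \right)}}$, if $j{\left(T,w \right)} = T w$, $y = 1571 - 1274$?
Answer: $\frac{136}{105109071} \approx 1.2939 \cdot 10^{-6}$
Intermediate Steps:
$y = 297$
$p{\left(U \right)} = \frac{297}{U}$
$\frac{1}{p{\left(-136 \right)} + j{\left(2831,273 \right)}} = \frac{1}{\frac{297}{-136} + 2831 \cdot 273} = \frac{1}{297 \left(- \frac{1}{136}\right) + 772863} = \frac{1}{- \frac{297}{136} + 772863} = \frac{1}{\frac{105109071}{136}} = \frac{136}{105109071}$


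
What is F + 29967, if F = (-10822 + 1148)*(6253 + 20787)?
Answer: -261554993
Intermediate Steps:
F = -261584960 (F = -9674*27040 = -261584960)
F + 29967 = -261584960 + 29967 = -261554993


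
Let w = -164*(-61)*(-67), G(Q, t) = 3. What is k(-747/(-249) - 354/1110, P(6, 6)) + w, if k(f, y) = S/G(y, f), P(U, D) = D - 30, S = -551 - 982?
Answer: -670779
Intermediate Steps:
S = -1533
w = -670268 (w = 10004*(-67) = -670268)
P(U, D) = -30 + D
k(f, y) = -511 (k(f, y) = -1533/3 = -1533*1/3 = -511)
k(-747/(-249) - 354/1110, P(6, 6)) + w = -511 - 670268 = -670779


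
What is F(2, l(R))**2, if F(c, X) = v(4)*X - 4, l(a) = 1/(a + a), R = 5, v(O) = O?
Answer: 324/25 ≈ 12.960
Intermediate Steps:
l(a) = 1/(2*a)
F(c, X) = -4 + 4*X (F(c, X) = 4*X - 4 = -4 + 4*X)
F(2, l(R))**2 = (-4 + 4*((1/2)/5))**2 = (-4 + 4*((1/2)*(1/5)))**2 = (-4 + 4*(1/10))**2 = (-4 + 2/5)**2 = (-18/5)**2 = 324/25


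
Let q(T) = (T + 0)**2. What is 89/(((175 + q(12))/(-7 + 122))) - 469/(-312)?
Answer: 3342931/99528 ≈ 33.588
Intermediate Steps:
q(T) = T**2
89/(((175 + q(12))/(-7 + 122))) - 469/(-312) = 89/(((175 + 12**2)/(-7 + 122))) - 469/(-312) = 89/(((175 + 144)/115)) - 469*(-1/312) = 89/((319*(1/115))) + 469/312 = 89/(319/115) + 469/312 = 89*(115/319) + 469/312 = 10235/319 + 469/312 = 3342931/99528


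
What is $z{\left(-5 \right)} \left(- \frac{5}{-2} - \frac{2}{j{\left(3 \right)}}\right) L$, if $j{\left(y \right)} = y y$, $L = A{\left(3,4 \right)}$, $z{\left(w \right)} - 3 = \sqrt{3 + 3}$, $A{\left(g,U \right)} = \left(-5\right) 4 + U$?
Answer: $- \frac{328}{3} - \frac{328 \sqrt{6}}{9} \approx -198.6$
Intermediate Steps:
$A{\left(g,U \right)} = -20 + U$
$z{\left(w \right)} = 3 + \sqrt{6}$ ($z{\left(w \right)} = 3 + \sqrt{3 + 3} = 3 + \sqrt{6}$)
$L = -16$ ($L = -20 + 4 = -16$)
$j{\left(y \right)} = y^{2}$
$z{\left(-5 \right)} \left(- \frac{5}{-2} - \frac{2}{j{\left(3 \right)}}\right) L = \left(3 + \sqrt{6}\right) \left(- \frac{5}{-2} - \frac{2}{3^{2}}\right) \left(-16\right) = \left(3 + \sqrt{6}\right) \left(\left(-5\right) \left(- \frac{1}{2}\right) - \frac{2}{9}\right) \left(-16\right) = \left(3 + \sqrt{6}\right) \left(\frac{5}{2} - \frac{2}{9}\right) \left(-16\right) = \left(3 + \sqrt{6}\right) \frac{41}{18} \left(-16\right) = \left(\frac{41}{6} + \frac{41 \sqrt{6}}{18}\right) \left(-16\right) = - \frac{328}{3} - \frac{328 \sqrt{6}}{9}$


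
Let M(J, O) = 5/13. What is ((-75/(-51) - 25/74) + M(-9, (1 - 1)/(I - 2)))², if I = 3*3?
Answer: 615784225/267453316 ≈ 2.3024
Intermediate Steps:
I = 9
M(J, O) = 5/13 (M(J, O) = 5*(1/13) = 5/13)
((-75/(-51) - 25/74) + M(-9, (1 - 1)/(I - 2)))² = ((-75/(-51) - 25/74) + 5/13)² = ((-75*(-1/51) - 25*1/74) + 5/13)² = ((25/17 - 25/74) + 5/13)² = (1425/1258 + 5/13)² = (24815/16354)² = 615784225/267453316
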